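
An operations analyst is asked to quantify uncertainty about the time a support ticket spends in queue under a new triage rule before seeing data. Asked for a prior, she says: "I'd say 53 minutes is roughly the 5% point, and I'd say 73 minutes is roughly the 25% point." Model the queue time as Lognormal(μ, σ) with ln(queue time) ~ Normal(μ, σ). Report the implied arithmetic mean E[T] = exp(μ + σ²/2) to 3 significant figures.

E[T] ≈ 96.3 minutes

If T ~ Lognormal(μ,σ) then ln T ~ Normal(μ,σ), so the p-quantile of ln T is μ + z_p·σ.
ln(53) = 3.97 and ln(73) = 4.29; z_{0.05} = -1.645, z_{0.25} = -0.6745.
σ = (4.29 − 3.97)/(-0.6745 − (-1.645)) = 0.330.
μ = 3.97 − (-1.645)·0.330 = 4.513.
E[T] = exp(μ + σ²/2) = exp(4.513 + 0.0544) = 96.3 minutes.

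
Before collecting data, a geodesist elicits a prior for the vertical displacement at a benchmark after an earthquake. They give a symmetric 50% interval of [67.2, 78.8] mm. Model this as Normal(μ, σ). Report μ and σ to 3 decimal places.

μ = 73.000, σ = 8.599

A symmetric 50% interval runs μ ± z·σ with z = 0.6745.
Half-width = 5.8, so σ = 5.8/0.6745 = 8.599.
μ is the interval midpoint, 73.000.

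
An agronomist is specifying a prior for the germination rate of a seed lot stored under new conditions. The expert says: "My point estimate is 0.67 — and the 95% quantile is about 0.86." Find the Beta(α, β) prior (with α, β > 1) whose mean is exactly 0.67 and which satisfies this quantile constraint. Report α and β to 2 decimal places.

α ≈ 8.82, β ≈ 4.34

With mean 0.67 fixed, write α = 0.67s, β = 0.33s where s = α+β.
Need P(θ < 0.86) = 0.95 under Beta(0.67s, 0.33s). Normal approximation: (q−m)/√(m(1−m)/s) ≈ z_{0.95} = 1.64, so s ≈ 0.67·0.33·(1.64)²/(0.86−0.67)² = 16.6.
At s = 16.6: P(θ<0.86) ≈ 0.969. Adjusting to match 0.95 gives s ≈ 13.16.
So α = 0.67·13.16 ≈ 8.82, β = 0.33·13.16 ≈ 4.34.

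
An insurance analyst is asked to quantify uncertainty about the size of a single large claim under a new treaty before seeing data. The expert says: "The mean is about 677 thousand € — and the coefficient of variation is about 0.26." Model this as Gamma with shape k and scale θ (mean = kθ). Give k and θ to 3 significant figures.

k ≈ 14.8, θ ≈ 45.8

For Gamma(k, scale θ): mean = kθ, variance = kθ², so CV = 1/√k.
CV = 0.26, hence k = 1/CV² = 14.8.
Then θ = mean/k = 677/14.8 = 45.8.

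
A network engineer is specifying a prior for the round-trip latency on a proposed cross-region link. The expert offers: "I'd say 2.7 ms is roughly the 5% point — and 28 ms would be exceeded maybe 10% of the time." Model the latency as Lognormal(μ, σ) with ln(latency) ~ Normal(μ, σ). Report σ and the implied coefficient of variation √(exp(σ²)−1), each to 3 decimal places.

If T ~ Lognormal(μ,σ) then ln T ~ Normal(μ,σ), so the p-quantile of ln T is μ + z_p·σ.
ln(2.7) = 0.9933 and ln(28) = 3.332; z_{0.05} = -1.645, z_{0.9} = 1.282.
σ = (3.332 − 0.9933)/(1.282 − (-1.645)) = 0.799.
μ = 0.9933 − (-1.645)·0.799 = 2.308.
CV = √(exp(σ²)−1) = √(exp(0.6388)−1) = 0.946.

σ ≈ 0.799, CV ≈ 0.946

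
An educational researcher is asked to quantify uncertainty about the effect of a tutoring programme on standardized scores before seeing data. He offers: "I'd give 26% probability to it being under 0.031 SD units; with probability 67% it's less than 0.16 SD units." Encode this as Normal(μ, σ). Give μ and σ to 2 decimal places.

μ = 0.11, σ = 0.12

The p-quantile of Normal(μ,σ) is μ + z_p·σ, with z_{0.26} = -0.6433 and z_{0.67} = 0.4399.
Eliminate σ: μ = (z₂·x₁ − z₁·x₂)/(z₂ − z₁) = (0.4399·0.031 − (-0.6433)·0.16)/1.083 = 0.11.
Then σ = (x₂ − x₁)/(z₂ − z₁) = (0.16 − 0.031)/1.083 = 0.12.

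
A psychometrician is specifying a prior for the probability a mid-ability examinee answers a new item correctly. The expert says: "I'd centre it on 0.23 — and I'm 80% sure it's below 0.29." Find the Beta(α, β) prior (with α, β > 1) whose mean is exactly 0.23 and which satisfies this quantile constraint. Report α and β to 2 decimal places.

α ≈ 7.52, β ≈ 25.16

With mean 0.23 fixed, write α = 0.23s, β = 0.77s where s = α+β.
Need P(θ < 0.29) = 0.8 under Beta(0.23s, 0.77s). Normal approximation: (q−m)/√(m(1−m)/s) ≈ z_{0.8} = 0.842, so s ≈ 0.23·0.77·(0.842)²/(0.29−0.23)² = 34.8.
At s = 34.8: P(θ<0.29) ≈ 0.806. Adjusting to match 0.8 gives s ≈ 32.68.
So α = 0.23·32.68 ≈ 7.52, β = 0.77·32.68 ≈ 25.16.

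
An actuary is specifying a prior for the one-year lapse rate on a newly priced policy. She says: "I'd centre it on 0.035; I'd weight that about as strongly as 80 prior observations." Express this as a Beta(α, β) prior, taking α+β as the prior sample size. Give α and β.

α = 2.8, β = 77.2

Under the effective-sample-size interpretation, Beta(α, β) has prior mean α/(α+β) and prior sample size α+β.
So α+β = 80 and α/(α+β) = 0.035, giving α = 0.035·80 = 2.8 and β = 80 − 2.8 = 77.2.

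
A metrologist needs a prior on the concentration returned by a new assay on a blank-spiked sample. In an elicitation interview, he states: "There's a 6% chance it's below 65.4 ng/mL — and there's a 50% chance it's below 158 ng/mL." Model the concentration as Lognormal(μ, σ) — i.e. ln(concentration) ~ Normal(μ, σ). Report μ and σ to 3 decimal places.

If T ~ Lognormal(μ,σ) then ln T ~ Normal(μ,σ), so the p-quantile of ln T is μ + z_p·σ.
ln(65.4) = 4.181 and ln(158) = 5.063; z_{0.06} = -1.555, z_{0.5} = 0.
σ = (5.063 − 4.181)/(0 − (-1.555)) = 0.567.
μ = 4.181 − (-1.555)·0.567 = 5.063.

μ ≈ 5.063, σ ≈ 0.567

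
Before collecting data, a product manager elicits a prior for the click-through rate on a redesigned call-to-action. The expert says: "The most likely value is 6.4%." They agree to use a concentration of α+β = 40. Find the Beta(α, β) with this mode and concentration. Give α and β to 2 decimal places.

For α,β > 1 the Beta mode is (α−1)/(α+β−2). With α+β = 40, the mode is (α−1)/38.
Set (α−1)/38 = 0.064 → α = 1 + 0.064·38 = 3.43.
β = 40 − α = 36.57.

α = 3.43, β = 36.57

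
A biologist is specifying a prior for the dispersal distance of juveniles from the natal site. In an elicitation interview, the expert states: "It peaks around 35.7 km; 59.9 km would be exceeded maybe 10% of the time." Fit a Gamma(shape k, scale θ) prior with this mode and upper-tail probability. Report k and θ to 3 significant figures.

Gamma(k,θ) with k>1 has mode (k−1)θ, so θ = 35.7/(k−1).
Need P(X < 59.9) = 0.9 with θ tied to k this way. Start at k = 2, θ = 35.7: P(X<59.9) ≈ 0.500.
Too low — raise k to concentrate. Iterating converges to k ≈ 8.06.
Then θ = 35.7/(8.06−1) ≈ 5.06.

k ≈ 8.06, θ ≈ 5.06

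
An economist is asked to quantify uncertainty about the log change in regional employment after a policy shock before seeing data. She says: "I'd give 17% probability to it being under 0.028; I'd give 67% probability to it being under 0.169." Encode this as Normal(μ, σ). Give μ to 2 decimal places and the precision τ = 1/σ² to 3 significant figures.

For Normal(μ,σ), the p-quantile is μ + z_p·σ. Here z_{0.17} = -0.9542, z_{0.67} = 0.4399.
So 0.028 = μ − 0.9542σ and 0.169 = μ + 0.4399σ.
Subtracting: σ = (0.169 − 0.028)/(0.4399 − (-0.9542)) = 0.10.
Then μ = 0.028 − (-0.9542)·0.10 = 0.12.
Precision τ = 1/σ² = 1/0.1011² = 97.8.

μ = 0.12, τ = 97.8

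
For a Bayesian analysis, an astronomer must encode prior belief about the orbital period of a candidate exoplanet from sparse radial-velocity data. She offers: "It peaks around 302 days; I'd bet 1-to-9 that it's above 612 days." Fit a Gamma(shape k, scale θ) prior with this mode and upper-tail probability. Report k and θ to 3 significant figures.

k ≈ 4.85, θ ≈ 78.5

Gamma(k,θ) with k>1 has mode (k−1)θ, so θ = 302/(k−1).
Need P(X < 612) = 0.9 with θ tied to k this way. Start at k = 2, θ = 302: P(X<612) ≈ 0.601.
Too low — raise k to concentrate. Iterating converges to k ≈ 4.85.
Then θ = 302/(4.85−1) ≈ 78.5.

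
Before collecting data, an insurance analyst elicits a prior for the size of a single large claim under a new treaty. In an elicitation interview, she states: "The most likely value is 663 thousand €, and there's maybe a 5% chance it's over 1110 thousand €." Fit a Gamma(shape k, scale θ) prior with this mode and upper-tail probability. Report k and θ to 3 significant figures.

k ≈ 11.5, θ ≈ 63

Gamma(k,θ) with k>1 has mode (k−1)θ, so θ = 663/(k−1).
Need P(X < 1110) = 0.95 with θ tied to k this way. Start at k = 2, θ = 663: P(X<1110) ≈ 0.499.
Too low — raise k to concentrate. Iterating converges to k ≈ 11.5.
Then θ = 663/(11.5−1) ≈ 63.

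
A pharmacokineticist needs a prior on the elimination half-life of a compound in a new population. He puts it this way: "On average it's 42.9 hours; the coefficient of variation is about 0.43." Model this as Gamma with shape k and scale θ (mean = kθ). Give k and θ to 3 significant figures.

k ≈ 5.41, θ ≈ 7.93

For Gamma(k, scale θ): mean = kθ, variance = kθ², so CV = 1/√k.
CV = 0.43, hence k = 1/CV² = 5.41.
Then θ = mean/k = 42.9/5.41 = 7.93.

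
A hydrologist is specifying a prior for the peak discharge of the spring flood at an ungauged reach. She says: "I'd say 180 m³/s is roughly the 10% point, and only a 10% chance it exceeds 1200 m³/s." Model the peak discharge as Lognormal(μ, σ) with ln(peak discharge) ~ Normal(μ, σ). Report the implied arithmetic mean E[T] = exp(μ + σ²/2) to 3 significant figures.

E[T] ≈ 611 m³/s

If T ~ Lognormal(μ,σ) then ln T ~ Normal(μ,σ), so the p-quantile of ln T is μ + z_p·σ.
ln(180) = 5.193 and ln(1200) = 7.09; z_{0.1} = -1.282, z_{0.9} = 1.282.
σ = (7.09 − 5.193)/(1.282 − (-1.282)) = 0.740.
μ = 5.193 − (-1.282)·0.740 = 6.142.
E[T] = exp(μ + σ²/2) = exp(6.142 + 0.2739) = 611 m³/s.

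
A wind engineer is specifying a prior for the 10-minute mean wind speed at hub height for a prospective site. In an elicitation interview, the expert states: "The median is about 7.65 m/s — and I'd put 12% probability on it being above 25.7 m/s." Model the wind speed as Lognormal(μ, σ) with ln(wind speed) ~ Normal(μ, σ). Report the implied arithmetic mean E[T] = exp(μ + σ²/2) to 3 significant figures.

If T ~ Lognormal(μ,σ) then ln T ~ Normal(μ,σ), so the p-quantile of ln T is μ + z_p·σ.
ln(7.65) = 2.035 and ln(25.7) = 3.246; z_{0.5} = 0, z_{0.88} = 1.175.
σ = (3.246 − 2.035)/(1.175 − (0)) = 1.031.
μ = 2.035 − (0)·1.031 = 2.035.
E[T] = exp(μ + σ²/2) = exp(2.035 + 0.5318) = 13 m/s.

E[T] ≈ 13 m/s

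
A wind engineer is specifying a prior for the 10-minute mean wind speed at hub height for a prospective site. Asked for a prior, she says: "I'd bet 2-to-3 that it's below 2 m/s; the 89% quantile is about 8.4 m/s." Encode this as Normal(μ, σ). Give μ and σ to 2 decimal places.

μ = 3.10, σ = 4.32

The p-quantile of Normal(μ,σ) is μ + z_p·σ, with z_{0.4} = -0.2533 and z_{0.89} = 1.227.
Eliminate σ: μ = (z₂·x₁ − z₁·x₂)/(z₂ − z₁) = (1.227·2 − (-0.2533)·8.4)/1.48 = 3.10.
Then σ = (x₂ − x₁)/(z₂ − z₁) = (8.4 − 2)/1.48 = 4.32.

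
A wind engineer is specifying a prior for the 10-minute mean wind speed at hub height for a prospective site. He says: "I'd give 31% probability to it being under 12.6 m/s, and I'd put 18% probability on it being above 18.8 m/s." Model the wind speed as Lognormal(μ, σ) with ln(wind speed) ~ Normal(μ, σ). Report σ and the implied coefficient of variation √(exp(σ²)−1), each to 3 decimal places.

If T ~ Lognormal(μ,σ) then ln T ~ Normal(μ,σ), so the p-quantile of ln T is μ + z_p·σ.
ln(12.6) = 2.534 and ln(18.8) = 2.934; z_{0.31} = -0.4959, z_{0.82} = 0.9154.
σ = (2.934 − 2.534)/(0.9154 − (-0.4959)) = 0.284.
μ = 2.534 − (-0.4959)·0.284 = 2.674.
CV = √(exp(σ²)−1) = √(exp(0.0804)−1) = 0.289.

σ ≈ 0.284, CV ≈ 0.289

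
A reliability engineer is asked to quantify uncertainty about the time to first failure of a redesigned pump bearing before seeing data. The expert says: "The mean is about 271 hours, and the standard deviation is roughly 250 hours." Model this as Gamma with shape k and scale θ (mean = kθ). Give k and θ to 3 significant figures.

k ≈ 1.18, θ ≈ 231

For Gamma(k, scale θ): mean = kθ, variance = kθ², so CV = 1/√k.
CV = SD/mean = 250/271 = 0.9225, hence k = 1/CV² = 1.18.
Then θ = mean/k = 271/1.18 = 231.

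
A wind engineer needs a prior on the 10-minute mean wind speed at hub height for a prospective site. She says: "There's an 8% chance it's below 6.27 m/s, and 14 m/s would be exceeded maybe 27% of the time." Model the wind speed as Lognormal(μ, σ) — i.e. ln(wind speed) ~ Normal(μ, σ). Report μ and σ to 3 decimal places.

If T ~ Lognormal(μ,σ) then ln T ~ Normal(μ,σ), so the p-quantile of ln T is μ + z_p·σ.
ln(6.27) = 1.836 and ln(14) = 2.639; z_{0.08} = -1.405, z_{0.73} = 0.6128.
σ = (2.639 − 1.836)/(0.6128 − (-1.405)) = 0.398.
μ = 1.836 − (-1.405)·0.398 = 2.395.

μ ≈ 2.395, σ ≈ 0.398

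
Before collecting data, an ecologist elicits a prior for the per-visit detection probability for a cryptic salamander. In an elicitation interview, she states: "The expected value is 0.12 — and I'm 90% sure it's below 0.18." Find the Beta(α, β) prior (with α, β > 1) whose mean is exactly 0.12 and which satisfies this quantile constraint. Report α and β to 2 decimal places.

α ≈ 6.21, β ≈ 45.57

With mean 0.12 fixed, write α = 0.12s, β = 0.88s where s = α+β.
Need P(θ < 0.18) = 0.9 under Beta(0.12s, 0.88s). Normal approximation: (q−m)/√(m(1−m)/s) ≈ z_{0.9} = 1.28, so s ≈ 0.12·0.88·(1.28)²/(0.18−0.12)² = 48.2.
At s = 48.2: P(θ<0.18) ≈ 0.893. Adjusting to match 0.9 gives s ≈ 51.78.
So α = 0.12·51.78 ≈ 6.21, β = 0.88·51.78 ≈ 45.57.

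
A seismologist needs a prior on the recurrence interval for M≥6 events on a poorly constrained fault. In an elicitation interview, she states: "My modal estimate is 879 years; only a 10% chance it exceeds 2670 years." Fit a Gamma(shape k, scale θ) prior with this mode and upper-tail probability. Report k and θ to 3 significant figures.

k ≈ 2.54, θ ≈ 571

Gamma(k,θ) with k>1 has mode (k−1)θ, so θ = 879/(k−1).
Need P(X < 2670) = 0.9 with θ tied to k this way. Start at k = 2, θ = 879: P(X<2670) ≈ 0.806.
Too low — raise k to concentrate. Iterating converges to k ≈ 2.54.
Then θ = 879/(2.54−1) ≈ 571.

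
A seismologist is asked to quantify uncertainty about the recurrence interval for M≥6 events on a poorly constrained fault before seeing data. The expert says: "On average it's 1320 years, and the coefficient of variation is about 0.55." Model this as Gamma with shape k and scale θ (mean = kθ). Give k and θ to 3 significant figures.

k ≈ 3.31, θ ≈ 399

For Gamma(k, scale θ): mean = kθ, variance = kθ², so CV = 1/√k.
CV = 0.55, hence k = 1/CV² = 3.31.
Then θ = mean/k = 1320/3.31 = 399.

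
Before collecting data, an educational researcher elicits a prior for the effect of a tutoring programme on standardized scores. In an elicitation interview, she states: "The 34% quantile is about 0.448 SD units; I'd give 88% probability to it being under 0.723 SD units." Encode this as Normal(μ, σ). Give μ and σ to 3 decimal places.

μ = 0.519, σ = 0.173

For Normal(μ,σ), the p-quantile is μ + z_p·σ. Here z_{0.34} = -0.4125, z_{0.88} = 1.175.
So 0.448 = μ − 0.4125σ and 0.723 = μ + 1.175σ.
Subtracting: σ = (0.723 − 0.448)/(1.175 − (-0.4125)) = 0.173.
Then μ = 0.448 − (-0.4125)·0.173 = 0.519.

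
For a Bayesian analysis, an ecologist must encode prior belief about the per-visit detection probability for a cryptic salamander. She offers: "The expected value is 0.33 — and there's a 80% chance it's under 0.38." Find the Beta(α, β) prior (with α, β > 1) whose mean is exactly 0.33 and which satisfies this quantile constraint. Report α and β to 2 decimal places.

α ≈ 20.23, β ≈ 41.07

With mean 0.33 fixed, write α = 0.33s, β = 0.67s where s = α+β.
Need P(θ < 0.38) = 0.8 under Beta(0.33s, 0.67s). Normal approximation: (q−m)/√(m(1−m)/s) ≈ z_{0.8} = 0.842, so s ≈ 0.33·0.67·(0.842)²/(0.38−0.33)² = 62.6.
At s = 62.6: P(θ<0.38) ≈ 0.802. Adjusting to match 0.8 gives s ≈ 61.30.
So α = 0.33·61.30 ≈ 20.23, β = 0.67·61.30 ≈ 41.07.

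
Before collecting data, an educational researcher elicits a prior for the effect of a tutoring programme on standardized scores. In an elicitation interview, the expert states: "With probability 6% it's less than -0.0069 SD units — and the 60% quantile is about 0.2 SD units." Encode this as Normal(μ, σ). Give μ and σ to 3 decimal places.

μ = 0.171, σ = 0.114

The p-quantile of Normal(μ,σ) is μ + z_p·σ, with z_{0.06} = -1.555 and z_{0.6} = 0.2533.
Eliminate σ: μ = (z₂·x₁ − z₁·x₂)/(z₂ − z₁) = (0.2533·-0.0069 − (-1.555)·0.2)/1.808 = 0.171.
Then σ = (x₂ − x₁)/(z₂ − z₁) = (0.2 − -0.0069)/1.808 = 0.114.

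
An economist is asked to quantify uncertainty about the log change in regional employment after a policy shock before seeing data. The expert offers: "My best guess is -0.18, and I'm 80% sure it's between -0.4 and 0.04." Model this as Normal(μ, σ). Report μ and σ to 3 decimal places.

μ = -0.180, σ = 0.172

A symmetric 80% interval runs μ ± z·σ with z = 1.282.
Half-width = 0.22, so σ = 0.22/1.282 = 0.172.
μ is the stated best guess, -0.180.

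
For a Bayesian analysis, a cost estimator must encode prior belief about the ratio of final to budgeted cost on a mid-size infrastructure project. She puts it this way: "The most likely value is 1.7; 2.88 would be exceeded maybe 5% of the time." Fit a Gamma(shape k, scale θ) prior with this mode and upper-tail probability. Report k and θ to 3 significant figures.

Gamma(k,θ) with k>1 has mode (k−1)θ, so θ = 1.7/(k−1).
Need P(X < 2.88) = 0.95 with θ tied to k this way. Start at k = 2, θ = 1.7: P(X<2.88) ≈ 0.505.
Too low — raise k to concentrate. Iterating converges to k ≈ 11.
Then θ = 1.7/(11−1) ≈ 0.169.

k ≈ 11, θ ≈ 0.169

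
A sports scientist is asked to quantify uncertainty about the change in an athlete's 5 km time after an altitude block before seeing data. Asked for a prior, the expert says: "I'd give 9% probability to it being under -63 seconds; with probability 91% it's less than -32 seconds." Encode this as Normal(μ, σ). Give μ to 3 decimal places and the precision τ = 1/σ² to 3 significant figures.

μ = -47.500, τ = 0.00748

For Normal(μ,σ), the p-quantile is μ + z_p·σ. Here z_{0.09} = -1.341, z_{0.91} = 1.341.
So -63 = μ − 1.341σ and -32 = μ + 1.341σ.
Subtracting: σ = (-32 − -63)/(1.341 − (-1.341)) = 11.561.
Then μ = -63 − (-1.341)·11.561 = -47.500.
Precision τ = 1/σ² = 1/11.56² = 0.00748.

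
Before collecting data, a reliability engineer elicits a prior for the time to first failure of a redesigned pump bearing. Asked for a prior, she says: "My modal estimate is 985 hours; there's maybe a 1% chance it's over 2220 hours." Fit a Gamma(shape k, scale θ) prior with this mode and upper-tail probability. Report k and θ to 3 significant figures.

Gamma(k,θ) with k>1 has mode (k−1)θ, so θ = 985/(k−1).
Need P(X < 2220) = 0.99 with θ tied to k this way. Start at k = 2, θ = 985: P(X<2220) ≈ 0.658.
Too low — raise k to concentrate. Iterating converges to k ≈ 8.27.
Then θ = 985/(8.27−1) ≈ 136.

k ≈ 8.27, θ ≈ 136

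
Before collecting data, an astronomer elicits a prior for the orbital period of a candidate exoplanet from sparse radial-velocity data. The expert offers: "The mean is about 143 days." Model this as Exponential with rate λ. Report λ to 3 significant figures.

λ ≈ 0.00699

Exponential mean = 1/λ, so λ = 1/143.0 = 0.00699.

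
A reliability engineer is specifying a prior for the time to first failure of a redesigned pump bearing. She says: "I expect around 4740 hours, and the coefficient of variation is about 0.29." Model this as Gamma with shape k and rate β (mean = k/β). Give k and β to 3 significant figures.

k ≈ 11.9, β ≈ 0.00251

For Gamma(k, rate β): mean = k/β, variance = k/β², so CV = 1/√k.
CV = 0.29, hence k = 1/CV² = 11.9.
Then β = k/mean = 11.9/4740 = 0.00251.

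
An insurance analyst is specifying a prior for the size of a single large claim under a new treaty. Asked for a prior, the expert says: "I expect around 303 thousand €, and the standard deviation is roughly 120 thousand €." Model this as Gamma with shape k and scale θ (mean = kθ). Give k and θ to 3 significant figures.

For Gamma(k, scale θ): mean = kθ, variance = kθ², so CV = 1/√k.
CV = SD/mean = 120/303 = 0.396, hence k = 1/CV² = 6.38.
Then θ = mean/k = 303/6.38 = 47.5.

k ≈ 6.38, θ ≈ 47.5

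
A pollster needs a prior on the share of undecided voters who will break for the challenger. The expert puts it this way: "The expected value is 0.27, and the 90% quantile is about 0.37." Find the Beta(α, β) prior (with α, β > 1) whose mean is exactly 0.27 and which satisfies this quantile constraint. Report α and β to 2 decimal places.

α ≈ 9.12, β ≈ 24.65

With mean 0.27 fixed, write α = 0.27s, β = 0.73s where s = α+β.
Need P(θ < 0.37) = 0.9 under Beta(0.27s, 0.73s). Normal approximation: (q−m)/√(m(1−m)/s) ≈ z_{0.9} = 1.28, so s ≈ 0.27·0.73·(1.28)²/(0.37−0.27)² = 32.4.
At s = 32.4: P(θ<0.37) ≈ 0.896. Adjusting to match 0.9 gives s ≈ 33.77.
So α = 0.27·33.77 ≈ 9.12, β = 0.73·33.77 ≈ 24.65.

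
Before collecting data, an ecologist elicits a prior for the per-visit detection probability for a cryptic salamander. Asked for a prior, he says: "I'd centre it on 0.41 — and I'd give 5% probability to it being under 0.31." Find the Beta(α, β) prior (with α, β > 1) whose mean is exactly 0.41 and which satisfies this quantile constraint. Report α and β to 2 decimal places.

α ≈ 25.60, β ≈ 36.84

With mean 0.41 fixed, write α = 0.41s, β = 0.59s where s = α+β.
Need P(θ < 0.31) = 0.05 under Beta(0.41s, 0.59s). Normal approximation: (q−m)/√(m(1−m)/s) ≈ z_{0.05} = -1.64, so s ≈ 0.41·0.59·(-1.64)²/(0.31−0.41)² = 65.4.
At s = 65.4: P(θ<0.31) ≈ 0.046. Adjusting to match 0.05 gives s ≈ 62.44.
So α = 0.41·62.44 ≈ 25.60, β = 0.59·62.44 ≈ 36.84.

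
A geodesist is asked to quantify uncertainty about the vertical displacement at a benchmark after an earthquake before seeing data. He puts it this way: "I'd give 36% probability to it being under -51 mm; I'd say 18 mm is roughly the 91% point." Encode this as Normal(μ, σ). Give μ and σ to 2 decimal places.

The p-quantile of Normal(μ,σ) is μ + z_p·σ, with z_{0.36} = -0.3585 and z_{0.91} = 1.341.
Eliminate σ: μ = (z₂·x₁ − z₁·x₂)/(z₂ − z₁) = (1.341·-51 − (-0.3585)·18)/1.699 = -36.44.
Then σ = (x₂ − x₁)/(z₂ − z₁) = (18 − -51)/1.699 = 40.61.

μ = -36.44, σ = 40.61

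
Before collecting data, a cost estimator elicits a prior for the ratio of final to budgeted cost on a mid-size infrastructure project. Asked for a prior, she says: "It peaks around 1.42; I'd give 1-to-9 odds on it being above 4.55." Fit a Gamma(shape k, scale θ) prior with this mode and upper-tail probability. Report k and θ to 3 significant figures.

k ≈ 2.39, θ ≈ 1.02

Gamma(k,θ) with k>1 has mode (k−1)θ, so θ = 1.42/(k−1).
Need P(X < 4.55) = 0.9 with θ tied to k this way. Start at k = 2, θ = 1.42: P(X<4.55) ≈ 0.829.
Too low — raise k to concentrate. Iterating converges to k ≈ 2.39.
Then θ = 1.42/(2.39−1) ≈ 1.02.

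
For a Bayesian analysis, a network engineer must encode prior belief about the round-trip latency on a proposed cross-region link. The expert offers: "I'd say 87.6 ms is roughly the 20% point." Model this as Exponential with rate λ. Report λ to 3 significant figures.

λ ≈ 0.00255

P(T < 87.6) = 1 − e^(−λ·87.6) = 0.2, so λ = −ln(1−0.2)/87.6 = −ln(0.8)/87.6 = 0.00255.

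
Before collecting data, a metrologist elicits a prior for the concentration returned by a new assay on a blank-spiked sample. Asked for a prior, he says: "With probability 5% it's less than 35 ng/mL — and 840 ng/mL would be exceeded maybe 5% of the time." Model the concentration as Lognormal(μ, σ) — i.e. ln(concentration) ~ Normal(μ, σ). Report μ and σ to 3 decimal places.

If T ~ Lognormal(μ,σ) then ln T ~ Normal(μ,σ), so the p-quantile of ln T is μ + z_p·σ.
ln(35) = 3.555 and ln(840) = 6.733; z_{0.05} = -1.645, z_{0.95} = 1.645.
σ = (6.733 − 3.555)/(1.645 − (-1.645)) = 0.966.
μ = 3.555 − (-1.645)·0.966 = 5.144.

μ ≈ 5.144, σ ≈ 0.966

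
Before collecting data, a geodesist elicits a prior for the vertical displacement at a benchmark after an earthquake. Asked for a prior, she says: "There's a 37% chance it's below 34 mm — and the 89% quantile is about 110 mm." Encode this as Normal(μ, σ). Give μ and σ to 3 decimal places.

The p-quantile of Normal(μ,σ) is μ + z_p·σ, with z_{0.37} = -0.3319 and z_{0.89} = 1.227.
Eliminate σ: μ = (z₂·x₁ − z₁·x₂)/(z₂ − z₁) = (1.227·34 − (-0.3319)·110)/1.558 = 50.184.
Then σ = (x₂ − x₁)/(z₂ − z₁) = (110 − 34)/1.558 = 48.769.

μ = 50.184, σ = 48.769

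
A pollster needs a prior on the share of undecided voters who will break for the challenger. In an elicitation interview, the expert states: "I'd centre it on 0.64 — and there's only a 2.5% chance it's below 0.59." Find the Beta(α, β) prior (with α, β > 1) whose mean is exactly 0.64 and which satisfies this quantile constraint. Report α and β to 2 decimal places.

With mean 0.64 fixed, write α = 0.64s, β = 0.36s where s = α+β.
Need P(θ < 0.59) = 0.025 under Beta(0.64s, 0.36s). Normal approximation: (q−m)/√(m(1−m)/s) ≈ z_{0.025} = -1.96, so s ≈ 0.64·0.36·(-1.96)²/(0.59−0.64)² = 354.0.
At s = 354.0: P(θ<0.59) ≈ 0.026. Adjusting to match 0.025 gives s ≈ 363.12.
So α = 0.64·363.12 ≈ 232.40, β = 0.36·363.12 ≈ 130.72.

α ≈ 232.40, β ≈ 130.72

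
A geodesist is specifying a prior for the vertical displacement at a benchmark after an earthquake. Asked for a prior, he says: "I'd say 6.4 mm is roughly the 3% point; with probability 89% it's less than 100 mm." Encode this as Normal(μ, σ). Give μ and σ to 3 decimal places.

μ = 63.054, σ = 30.122

The p-quantile of Normal(μ,σ) is μ + z_p·σ, with z_{0.03} = -1.881 and z_{0.89} = 1.227.
Eliminate σ: μ = (z₂·x₁ − z₁·x₂)/(z₂ − z₁) = (1.227·6.4 − (-1.881)·100)/3.107 = 63.054.
Then σ = (x₂ − x₁)/(z₂ − z₁) = (100 − 6.4)/3.107 = 30.122.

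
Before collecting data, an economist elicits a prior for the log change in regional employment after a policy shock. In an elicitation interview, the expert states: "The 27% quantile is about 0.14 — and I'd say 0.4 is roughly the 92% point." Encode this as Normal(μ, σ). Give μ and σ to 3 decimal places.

The p-quantile of Normal(μ,σ) is μ + z_p·σ, with z_{0.27} = -0.6128 and z_{0.92} = 1.405.
Eliminate σ: μ = (z₂·x₁ − z₁·x₂)/(z₂ − z₁) = (1.405·0.14 − (-0.6128)·0.4)/2.018 = 0.219.
Then σ = (x₂ − x₁)/(z₂ − z₁) = (0.4 − 0.14)/2.018 = 0.129.

μ = 0.219, σ = 0.129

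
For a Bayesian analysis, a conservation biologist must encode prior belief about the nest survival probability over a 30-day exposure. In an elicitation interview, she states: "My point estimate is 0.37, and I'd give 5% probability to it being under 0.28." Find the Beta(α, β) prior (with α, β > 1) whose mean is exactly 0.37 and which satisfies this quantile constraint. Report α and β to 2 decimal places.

With mean 0.37 fixed, write α = 0.37s, β = 0.63s where s = α+β.
Need P(θ < 0.28) = 0.05 under Beta(0.37s, 0.63s). Normal approximation: (q−m)/√(m(1−m)/s) ≈ z_{0.05} = -1.64, so s ≈ 0.37·0.63·(-1.64)²/(0.28−0.37)² = 77.9.
At s = 77.9: P(θ<0.28) ≈ 0.045. Adjusting to match 0.05 gives s ≈ 73.54.
So α = 0.37·73.54 ≈ 27.21, β = 0.63·73.54 ≈ 46.33.

α ≈ 27.21, β ≈ 46.33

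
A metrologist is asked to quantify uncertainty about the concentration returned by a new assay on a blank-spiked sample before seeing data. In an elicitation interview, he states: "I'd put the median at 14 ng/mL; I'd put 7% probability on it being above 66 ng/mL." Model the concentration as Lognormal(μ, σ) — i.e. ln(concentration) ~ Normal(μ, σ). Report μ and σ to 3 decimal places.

μ ≈ 2.639, σ ≈ 1.051

If T ~ Lognormal(μ,σ) then ln T ~ Normal(μ,σ), so the p-quantile of ln T is μ + z_p·σ.
ln(14) = 2.639 and ln(66) = 4.19; z_{0.5} = 0, z_{0.93} = 1.476.
σ = (4.19 − 2.639)/(1.476 − (0)) = 1.051.
μ = 2.639 − (0)·1.051 = 2.639.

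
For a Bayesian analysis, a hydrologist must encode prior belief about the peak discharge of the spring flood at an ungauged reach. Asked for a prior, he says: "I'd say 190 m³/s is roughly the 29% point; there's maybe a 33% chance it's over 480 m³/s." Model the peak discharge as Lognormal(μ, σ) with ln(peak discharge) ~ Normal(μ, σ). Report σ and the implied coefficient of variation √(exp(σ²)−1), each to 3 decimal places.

σ ≈ 0.933, CV ≈ 1.178

If T ~ Lognormal(μ,σ) then ln T ~ Normal(μ,σ), so the p-quantile of ln T is μ + z_p·σ.
ln(190) = 5.247 and ln(480) = 6.174; z_{0.29} = -0.5534, z_{0.67} = 0.4399.
σ = (6.174 − 5.247)/(0.4399 − (-0.5534)) = 0.933.
μ = 5.247 − (-0.5534)·0.933 = 5.763.
CV = √(exp(σ²)−1) = √(exp(0.8705)−1) = 1.178.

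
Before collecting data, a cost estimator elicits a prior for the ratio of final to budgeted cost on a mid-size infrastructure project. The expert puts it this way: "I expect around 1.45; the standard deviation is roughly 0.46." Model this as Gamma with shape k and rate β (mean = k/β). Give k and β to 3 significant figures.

For Gamma(k, rate β): mean = k/β, variance = k/β², so CV = 1/√k.
CV = SD/mean = 0.46/1.45 = 0.3172, hence k = 1/CV² = 9.94.
Then β = k/mean = 9.94/1.45 = 6.85.

k ≈ 9.94, β ≈ 6.85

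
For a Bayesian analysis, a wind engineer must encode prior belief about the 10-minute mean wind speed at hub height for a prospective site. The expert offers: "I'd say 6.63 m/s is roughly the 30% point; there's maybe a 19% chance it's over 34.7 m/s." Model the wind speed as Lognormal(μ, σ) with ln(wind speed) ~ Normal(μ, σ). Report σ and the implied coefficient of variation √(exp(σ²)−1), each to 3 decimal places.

σ ≈ 1.180, CV ≈ 1.740

If T ~ Lognormal(μ,σ) then ln T ~ Normal(μ,σ), so the p-quantile of ln T is μ + z_p·σ.
ln(6.63) = 1.892 and ln(34.7) = 3.547; z_{0.3} = -0.5244, z_{0.81} = 0.8779.
σ = (3.547 − 1.892)/(0.8779 − (-0.5244)) = 1.180.
μ = 1.892 − (-0.5244)·1.180 = 2.511.
CV = √(exp(σ²)−1) = √(exp(1.3931)−1) = 1.740.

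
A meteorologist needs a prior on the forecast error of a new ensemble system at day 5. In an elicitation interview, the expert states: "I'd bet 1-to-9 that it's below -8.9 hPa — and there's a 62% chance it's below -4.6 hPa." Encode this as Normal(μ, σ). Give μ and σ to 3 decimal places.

The p-quantile of Normal(μ,σ) is μ + z_p·σ, with z_{0.1} = -1.282 and z_{0.62} = 0.3055.
Eliminate σ: μ = (z₂·x₁ − z₁·x₂)/(z₂ − z₁) = (0.3055·-8.9 − (-1.282)·-4.6)/1.587 = -5.428.
Then σ = (x₂ − x₁)/(z₂ − z₁) = (-4.6 − -8.9)/1.587 = 2.709.

μ = -5.428, σ = 2.709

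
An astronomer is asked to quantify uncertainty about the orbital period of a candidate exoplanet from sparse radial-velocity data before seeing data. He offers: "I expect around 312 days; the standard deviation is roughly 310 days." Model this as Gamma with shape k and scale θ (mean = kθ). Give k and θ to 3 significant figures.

For Gamma(k, scale θ): mean = kθ, variance = kθ², so CV = 1/√k.
CV = SD/mean = 310/312 = 0.9936, hence k = 1/CV² = 1.01.
Then θ = mean/k = 312/1.01 = 308.

k ≈ 1.01, θ ≈ 308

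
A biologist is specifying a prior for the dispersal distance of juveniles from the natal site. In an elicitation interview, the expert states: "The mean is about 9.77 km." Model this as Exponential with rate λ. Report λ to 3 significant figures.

λ ≈ 0.102

Exponential mean = 1/λ, so λ = 1/9.77 = 0.102.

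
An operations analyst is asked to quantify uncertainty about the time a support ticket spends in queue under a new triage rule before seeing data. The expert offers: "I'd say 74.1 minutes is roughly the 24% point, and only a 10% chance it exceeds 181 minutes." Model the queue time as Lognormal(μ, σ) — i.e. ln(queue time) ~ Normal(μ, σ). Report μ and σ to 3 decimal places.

If T ~ Lognormal(μ,σ) then ln T ~ Normal(μ,σ), so the p-quantile of ln T is μ + z_p·σ.
ln(74.1) = 4.305 and ln(181) = 5.198; z_{0.24} = -0.7063, z_{0.9} = 1.282.
σ = (5.198 − 4.305)/(1.282 − (-0.7063)) = 0.449.
μ = 4.305 − (-0.7063)·0.449 = 4.623.

μ ≈ 4.623, σ ≈ 0.449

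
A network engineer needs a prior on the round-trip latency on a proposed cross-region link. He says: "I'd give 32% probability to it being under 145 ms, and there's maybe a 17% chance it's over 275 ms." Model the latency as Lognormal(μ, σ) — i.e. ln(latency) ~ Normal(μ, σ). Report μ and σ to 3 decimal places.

μ ≈ 5.187, σ ≈ 0.450

If T ~ Lognormal(μ,σ) then ln T ~ Normal(μ,σ), so the p-quantile of ln T is μ + z_p·σ.
ln(145) = 4.977 and ln(275) = 5.617; z_{0.32} = -0.4677, z_{0.83} = 0.9542.
σ = (5.617 − 4.977)/(0.9542 − (-0.4677)) = 0.450.
μ = 4.977 − (-0.4677)·0.450 = 5.187.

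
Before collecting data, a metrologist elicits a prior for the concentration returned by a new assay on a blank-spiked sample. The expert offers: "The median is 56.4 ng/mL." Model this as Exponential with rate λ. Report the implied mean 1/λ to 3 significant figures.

Exponential median = ln 2 / λ, so λ = ln 2 / 56.4 = 0.0123.
Mean = 1/λ = 81.4 ng/mL.

mean ≈ 81.4 ng/mL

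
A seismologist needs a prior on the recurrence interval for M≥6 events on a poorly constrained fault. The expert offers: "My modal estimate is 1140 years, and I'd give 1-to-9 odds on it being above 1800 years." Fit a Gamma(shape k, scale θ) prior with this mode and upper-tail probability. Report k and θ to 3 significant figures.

k ≈ 9.99, θ ≈ 127

Gamma(k,θ) with k>1 has mode (k−1)θ, so θ = 1140/(k−1).
Need P(X < 1800) = 0.9 with θ tied to k this way. Start at k = 2, θ = 1140: P(X<1800) ≈ 0.468.
Too low — raise k to concentrate. Iterating converges to k ≈ 9.99.
Then θ = 1140/(9.99−1) ≈ 127.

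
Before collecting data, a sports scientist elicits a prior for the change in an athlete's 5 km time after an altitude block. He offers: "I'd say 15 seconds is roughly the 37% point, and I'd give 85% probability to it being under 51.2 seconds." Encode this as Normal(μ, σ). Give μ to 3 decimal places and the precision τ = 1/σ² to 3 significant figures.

For Normal(μ,σ), the p-quantile is μ + z_p·σ. Here z_{0.37} = -0.3319, z_{0.85} = 1.036.
So 15 = μ − 0.3319σ and 51.2 = μ + 1.036σ.
Subtracting: σ = (51.2 − 15)/(1.036 − (-0.3319)) = 26.456.
Then μ = 15 − (-0.3319)·26.456 = 23.780.
Precision τ = 1/σ² = 1/26.46² = 0.00143.

μ = 23.780, τ = 0.00143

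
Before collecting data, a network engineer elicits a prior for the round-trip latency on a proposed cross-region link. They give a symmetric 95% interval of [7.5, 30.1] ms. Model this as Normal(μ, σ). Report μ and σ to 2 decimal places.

μ = 18.80, σ = 5.77

A symmetric 95% interval runs μ ± z·σ with z = 1.96.
Half-width = 11.3, so σ = 11.3/1.96 = 5.77.
μ is the interval midpoint, 18.80.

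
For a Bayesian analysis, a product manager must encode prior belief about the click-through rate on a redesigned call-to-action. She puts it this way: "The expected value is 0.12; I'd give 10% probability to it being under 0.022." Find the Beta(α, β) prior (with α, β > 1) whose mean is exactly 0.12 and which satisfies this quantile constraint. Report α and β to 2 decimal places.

α ≈ 1.33, β ≈ 9.73

With mean 0.12 fixed, write α = 0.12s, β = 0.88s where s = α+β.
Need P(θ < 0.022) = 0.1 under Beta(0.12s, 0.88s). Normal approximation: (q−m)/√(m(1−m)/s) ≈ z_{0.1} = -1.28, so s ≈ 0.12·0.88·(-1.28)²/(0.022−0.12)² = 18.1.
At s = 18.1: P(θ<0.022) ≈ 0.038. Adjusting to match 0.1 gives s ≈ 11.05.
So α = 0.12·11.05 ≈ 1.33, β = 0.88·11.05 ≈ 9.73.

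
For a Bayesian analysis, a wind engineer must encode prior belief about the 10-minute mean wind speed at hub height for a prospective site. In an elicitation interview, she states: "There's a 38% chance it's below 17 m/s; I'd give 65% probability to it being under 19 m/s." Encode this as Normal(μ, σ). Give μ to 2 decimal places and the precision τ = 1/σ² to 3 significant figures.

The p-quantile of Normal(μ,σ) is μ + z_p·σ, with z_{0.38} = -0.3055 and z_{0.65} = 0.3853.
Eliminate σ: μ = (z₂·x₁ − z₁·x₂)/(z₂ − z₁) = (0.3853·17 − (-0.3055)·19)/0.6908 = 17.88.
Then σ = (x₂ − x₁)/(z₂ − z₁) = (19 − 17)/0.6908 = 2.90.
Precision τ = 1/σ² = 1/2.895² = 0.119.

μ = 17.88, τ = 0.119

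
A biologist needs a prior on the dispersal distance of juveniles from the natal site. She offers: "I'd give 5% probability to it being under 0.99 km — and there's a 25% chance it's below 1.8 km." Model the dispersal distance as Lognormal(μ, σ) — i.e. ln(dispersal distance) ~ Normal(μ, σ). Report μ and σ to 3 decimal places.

If T ~ Lognormal(μ,σ) then ln T ~ Normal(μ,σ), so the p-quantile of ln T is μ + z_p·σ.
ln(0.99) = -0.01005 and ln(1.8) = 0.5878; z_{0.05} = -1.645, z_{0.25} = -0.6745.
σ = (0.5878 − -0.01005)/(-0.6745 − (-1.645)) = 0.616.
μ = -0.01005 − (-1.645)·0.616 = 1.003.

μ ≈ 1.003, σ ≈ 0.616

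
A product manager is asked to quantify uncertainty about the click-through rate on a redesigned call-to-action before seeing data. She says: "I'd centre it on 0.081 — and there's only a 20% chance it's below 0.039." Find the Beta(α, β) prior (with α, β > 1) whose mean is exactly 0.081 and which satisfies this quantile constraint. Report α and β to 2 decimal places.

With mean 0.081 fixed, write α = 0.081s, β = 0.919s where s = α+β.
Need P(θ < 0.039) = 0.2 under Beta(0.081s, 0.919s). Normal approximation: (q−m)/√(m(1−m)/s) ≈ z_{0.2} = -0.842, so s ≈ 0.081·0.919·(-0.842)²/(0.039−0.081)² = 29.9.
At s = 29.9: P(θ<0.039) ≈ 0.202. Adjusting to match 0.2 gives s ≈ 30.17.
So α = 0.081·30.17 ≈ 2.44, β = 0.919·30.17 ≈ 27.73.

α ≈ 2.44, β ≈ 27.73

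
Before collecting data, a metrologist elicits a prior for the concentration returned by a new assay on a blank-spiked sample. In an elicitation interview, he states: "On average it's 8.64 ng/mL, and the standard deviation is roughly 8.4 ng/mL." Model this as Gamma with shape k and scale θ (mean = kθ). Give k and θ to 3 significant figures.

For Gamma(k, scale θ): mean = kθ, variance = kθ², so CV = 1/√k.
CV = SD/mean = 8.4/8.64 = 0.9722, hence k = 1/CV² = 1.06.
Then θ = mean/k = 8.64/1.06 = 8.17.

k ≈ 1.06, θ ≈ 8.17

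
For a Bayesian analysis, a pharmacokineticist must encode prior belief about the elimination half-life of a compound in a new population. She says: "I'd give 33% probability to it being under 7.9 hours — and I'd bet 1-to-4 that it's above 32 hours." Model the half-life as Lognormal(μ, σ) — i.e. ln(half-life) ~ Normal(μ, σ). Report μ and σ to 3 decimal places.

If T ~ Lognormal(μ,σ) then ln T ~ Normal(μ,σ), so the p-quantile of ln T is μ + z_p·σ.
ln(7.9) = 2.067 and ln(32) = 3.466; z_{0.33} = -0.4399, z_{0.8} = 0.8416.
σ = (3.466 − 2.067)/(0.8416 − (-0.4399)) = 1.092.
μ = 2.067 − (-0.4399)·1.092 = 2.547.

μ ≈ 2.547, σ ≈ 1.092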